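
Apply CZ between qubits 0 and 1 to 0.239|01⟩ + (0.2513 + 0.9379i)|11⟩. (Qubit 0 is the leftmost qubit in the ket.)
0.239|01⟩ + (-0.2513 - 0.9379i)|11⟩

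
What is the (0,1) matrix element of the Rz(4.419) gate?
0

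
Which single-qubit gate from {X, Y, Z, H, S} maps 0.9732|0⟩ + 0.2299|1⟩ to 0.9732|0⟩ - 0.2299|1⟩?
Z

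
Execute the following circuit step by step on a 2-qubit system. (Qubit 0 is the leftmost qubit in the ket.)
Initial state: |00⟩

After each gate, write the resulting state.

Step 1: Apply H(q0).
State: 1/√2|00⟩ + 1/√2|10⟩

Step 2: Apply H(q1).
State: 1/2|00⟩ + 1/2|01⟩ + 1/2|10⟩ + 1/2|11⟩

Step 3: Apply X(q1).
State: 1/2|00⟩ + 1/2|01⟩ + 1/2|10⟩ + 1/2|11⟩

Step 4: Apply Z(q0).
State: 1/2|00⟩ + 1/2|01⟩ - 1/2|10⟩ - 1/2|11⟩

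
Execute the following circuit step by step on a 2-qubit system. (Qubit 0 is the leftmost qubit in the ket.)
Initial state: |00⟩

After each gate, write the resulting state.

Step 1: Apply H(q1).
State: 1/√2|00⟩ + 1/√2|01⟩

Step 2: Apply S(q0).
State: 1/√2|00⟩ + 1/√2|01⟩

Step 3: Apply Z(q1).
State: 1/√2|00⟩ - 1/√2|01⟩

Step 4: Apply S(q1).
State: 1/√2|00⟩ - (1/√2)i|01⟩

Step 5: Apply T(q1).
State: 1/√2|00⟩ + (1/2 - (1/2)i)|01⟩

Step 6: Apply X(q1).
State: (1/2 - (1/2)i)|00⟩ + 1/√2|01⟩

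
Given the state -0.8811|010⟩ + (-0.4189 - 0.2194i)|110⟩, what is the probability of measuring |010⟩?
0.7763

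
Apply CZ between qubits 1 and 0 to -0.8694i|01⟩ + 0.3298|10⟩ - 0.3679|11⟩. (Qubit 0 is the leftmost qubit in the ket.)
-0.8694i|01⟩ + 0.3298|10⟩ + 0.3679|11⟩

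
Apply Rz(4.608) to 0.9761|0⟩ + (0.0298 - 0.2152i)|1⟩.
(-0.6533 - 0.7253i)|0⟩ + (0.14 + 0.1662i)|1⟩

Rz(4.608) = [[e^(−iθ/2), 0], [0, e^(iθ/2)]] with e^(±iθ/2) = cos(θ/2) ± i·sin(θ/2); θ = 4.608, cos(θ/2) ≈ -0.669254, sin(θ/2) ≈ 0.743034.
With a = amp(|0⟩) = 0.9761 and b = amp(|1⟩) = (0.0298 - 0.2152i):
new amp(|0⟩) = (-0.669254 - 0.743034i)·a = (-0.6533 - 0.7253i)
new amp(|1⟩) = (-0.669254 + 0.743034i)·b = (0.14 + 0.1662i)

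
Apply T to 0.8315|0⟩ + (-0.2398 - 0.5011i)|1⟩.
0.8315|0⟩ + (0.1848 - 0.5239i)|1⟩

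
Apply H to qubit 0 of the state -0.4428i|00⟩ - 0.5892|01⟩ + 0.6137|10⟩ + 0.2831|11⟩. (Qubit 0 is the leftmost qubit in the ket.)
(0.434 - 0.3131i)|00⟩ - 0.2164|01⟩ + (-0.434 - 0.3131i)|10⟩ - 0.6168|11⟩

H on qubit 0 mixes each pair of kets that differ only in qubit 0: amplitudes (a, b) of (|…0…⟩, |…1…⟩) become ((a + b)/√2, (a − b)/√2). Kets absent from the input have amplitude 0.
(|00⟩, |10⟩): (a, b) = (-0.4428i, 0.6137) → ((0.434 - 0.3131i), (-0.434 - 0.3131i))
(|01⟩, |11⟩): (a, b) = (-0.5892, 0.2831) → (-0.2164, -0.6168)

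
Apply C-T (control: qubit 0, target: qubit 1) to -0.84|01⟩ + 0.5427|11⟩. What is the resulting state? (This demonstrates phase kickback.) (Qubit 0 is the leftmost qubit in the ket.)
-0.84|01⟩ + (0.3837 + 0.3837i)|11⟩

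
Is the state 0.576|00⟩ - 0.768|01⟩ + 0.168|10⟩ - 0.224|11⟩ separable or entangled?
Separable

Writing the state as a|00⟩ + b|01⟩ + c|10⟩ + d|11⟩, it is a product state iff ad − bc = 0.
Here (a, b, c, d) = (0.576, -0.768, 0.168, -0.224): ad − bc = (0.576)(-0.224) − (-0.768)(0.168) = 0, so the state is separable.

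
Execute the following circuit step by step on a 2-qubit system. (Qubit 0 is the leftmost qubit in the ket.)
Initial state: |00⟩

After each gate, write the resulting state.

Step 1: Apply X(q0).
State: |10⟩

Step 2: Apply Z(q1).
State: |10⟩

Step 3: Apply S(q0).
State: i|10⟩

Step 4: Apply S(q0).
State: -|10⟩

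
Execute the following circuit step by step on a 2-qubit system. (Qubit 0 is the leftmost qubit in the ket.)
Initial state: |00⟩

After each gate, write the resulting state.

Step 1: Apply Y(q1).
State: i|01⟩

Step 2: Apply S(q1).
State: -|01⟩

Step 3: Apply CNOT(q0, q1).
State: -|01⟩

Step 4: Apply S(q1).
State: -i|01⟩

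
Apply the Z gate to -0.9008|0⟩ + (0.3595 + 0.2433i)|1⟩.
-0.9008|0⟩ + (-0.3595 - 0.2433i)|1⟩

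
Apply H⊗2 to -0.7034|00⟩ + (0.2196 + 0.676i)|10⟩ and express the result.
(-0.2419 + 0.338i)|00⟩ + (-0.2419 + 0.338i)|01⟩ + (-0.4615 - 0.338i)|10⟩ + (-0.4615 - 0.338i)|11⟩

H⊗2 gives amp(|y⟩) = (1/2) Σ_x (−1)^(x·y) amp(|x⟩), where x·y is the number of positions in which both x and y have a 1.
|00⟩: (-0.7034 + (0.2196 + 0.676i))/2 = (-0.2419 + 0.338i)
|01⟩: (-0.7034 + (0.2196 + 0.676i))/2 = (-0.2419 + 0.338i)
|10⟩: (-0.7034 - (0.2196 + 0.676i))/2 = (-0.4615 - 0.338i)
|11⟩: (-0.7034 - (0.2196 + 0.676i))/2 = (-0.4615 - 0.338i)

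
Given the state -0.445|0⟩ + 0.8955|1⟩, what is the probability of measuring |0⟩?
0.198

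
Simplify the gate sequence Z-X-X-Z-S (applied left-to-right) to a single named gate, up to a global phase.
S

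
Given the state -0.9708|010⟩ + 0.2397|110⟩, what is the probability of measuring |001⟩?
0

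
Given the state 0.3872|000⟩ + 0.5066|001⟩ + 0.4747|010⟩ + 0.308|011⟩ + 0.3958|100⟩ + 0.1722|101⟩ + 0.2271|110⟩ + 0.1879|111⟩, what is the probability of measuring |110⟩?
0.05157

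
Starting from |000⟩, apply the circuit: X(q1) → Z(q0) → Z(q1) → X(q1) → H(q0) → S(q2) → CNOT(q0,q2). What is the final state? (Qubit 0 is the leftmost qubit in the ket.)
-1/√2|000⟩ - 1/√2|101⟩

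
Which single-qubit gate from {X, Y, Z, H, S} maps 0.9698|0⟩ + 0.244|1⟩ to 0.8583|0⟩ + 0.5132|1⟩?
H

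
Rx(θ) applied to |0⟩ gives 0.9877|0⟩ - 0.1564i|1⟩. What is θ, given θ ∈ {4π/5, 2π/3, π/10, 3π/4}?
π/10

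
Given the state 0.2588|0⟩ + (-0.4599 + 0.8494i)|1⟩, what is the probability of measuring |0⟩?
0.06698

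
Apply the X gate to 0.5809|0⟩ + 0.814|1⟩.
0.814|0⟩ + 0.5809|1⟩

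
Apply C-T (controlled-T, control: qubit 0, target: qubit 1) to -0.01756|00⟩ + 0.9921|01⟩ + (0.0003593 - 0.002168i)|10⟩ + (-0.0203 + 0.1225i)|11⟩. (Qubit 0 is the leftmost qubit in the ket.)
-0.01756|00⟩ + 0.9921|01⟩ + (0.0003593 - 0.002168i)|10⟩ + (-0.101 + 0.07227i)|11⟩

C-T leaves the control-|0⟩ kets |00⟩, |01⟩ unchanged and applies T to qubit 1 on the control-|1⟩ pair (|10⟩, |11⟩).
T = [[1, 0], [0, (1/√2 + (1/√2)i)]].
With a = amp(|10⟩) = (0.0003593 - 0.002168i) and b = amp(|11⟩) = (-0.0203 + 0.1225i):
new amp(|10⟩) = (1)·a = (0.0003593 - 0.002168i)
new amp(|11⟩) = (1/√2 + (1/√2)i)·b = (-0.101 + 0.07227i)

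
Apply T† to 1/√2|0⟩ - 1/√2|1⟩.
1/√2|0⟩ + (-1/2 + (1/2)i)|1⟩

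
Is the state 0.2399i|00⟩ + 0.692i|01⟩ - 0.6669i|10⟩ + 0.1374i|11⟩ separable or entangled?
Entangled

Writing the state as a|00⟩ + b|01⟩ + c|10⟩ + d|11⟩, it is a product state iff ad − bc = 0.
Here (a, b, c, d) = (0.2399i, 0.692i, -0.6669i, 0.1374i): ad − bc = (0.2399i)(0.1374i) − (0.692i)(-0.6669i) = -0.4945 ≠ 0, so the state is entangled.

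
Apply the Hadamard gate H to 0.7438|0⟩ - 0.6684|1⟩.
0.05332|0⟩ + 0.9986|1⟩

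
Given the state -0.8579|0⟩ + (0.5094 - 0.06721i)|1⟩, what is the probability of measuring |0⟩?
0.736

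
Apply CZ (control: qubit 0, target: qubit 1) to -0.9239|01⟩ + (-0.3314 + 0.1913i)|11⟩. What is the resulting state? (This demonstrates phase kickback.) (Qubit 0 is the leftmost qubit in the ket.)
-0.9239|01⟩ + (0.3314 - 0.1913i)|11⟩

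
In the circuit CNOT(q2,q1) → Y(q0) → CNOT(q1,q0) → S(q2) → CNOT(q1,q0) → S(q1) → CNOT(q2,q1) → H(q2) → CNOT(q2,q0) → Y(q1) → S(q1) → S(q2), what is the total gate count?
12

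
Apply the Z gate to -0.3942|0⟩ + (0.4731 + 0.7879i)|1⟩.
-0.3942|0⟩ + (-0.4731 - 0.7879i)|1⟩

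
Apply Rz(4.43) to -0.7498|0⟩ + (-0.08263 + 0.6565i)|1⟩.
(0.4503 + 0.5995i)|0⟩ + (-0.4753 - 0.4603i)|1⟩

Rz(4.43) = [[e^(−iθ/2), 0], [0, e^(iθ/2)]] with e^(±iθ/2) = cos(θ/2) ± i·sin(θ/2); θ = 4.43, cos(θ/2) ≈ -0.600562, sin(θ/2) ≈ 0.799578.
With a = amp(|0⟩) = -0.7498 and b = amp(|1⟩) = (-0.08263 + 0.6565i):
new amp(|0⟩) = (-0.600562 - 0.799578i)·a = (0.4503 + 0.5995i)
new amp(|1⟩) = (-0.600562 + 0.799578i)·b = (-0.4753 - 0.4603i)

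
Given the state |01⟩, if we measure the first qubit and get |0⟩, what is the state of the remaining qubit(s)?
|1⟩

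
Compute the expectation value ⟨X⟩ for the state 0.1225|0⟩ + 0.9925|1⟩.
0.2432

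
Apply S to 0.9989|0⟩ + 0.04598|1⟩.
0.9989|0⟩ + 0.04598i|1⟩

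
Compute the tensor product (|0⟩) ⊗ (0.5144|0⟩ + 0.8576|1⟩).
0.5144|00⟩ + 0.8576|01⟩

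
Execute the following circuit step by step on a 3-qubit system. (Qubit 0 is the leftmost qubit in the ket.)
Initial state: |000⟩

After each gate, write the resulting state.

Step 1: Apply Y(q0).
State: i|100⟩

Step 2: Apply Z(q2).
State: i|100⟩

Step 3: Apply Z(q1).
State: i|100⟩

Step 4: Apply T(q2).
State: i|100⟩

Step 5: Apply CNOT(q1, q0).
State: i|100⟩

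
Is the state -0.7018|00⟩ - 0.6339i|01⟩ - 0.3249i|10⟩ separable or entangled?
Entangled

Writing the state as a|00⟩ + b|01⟩ + c|10⟩ + d|11⟩, it is a product state iff ad − bc = 0.
Here (a, b, c, d) = (-0.7018, -0.6339i, -0.3249i, 0): ad − bc = (-0.7018)(0) − (-0.6339i)(-0.3249i) = 0.206 ≠ 0, so the state is entangled.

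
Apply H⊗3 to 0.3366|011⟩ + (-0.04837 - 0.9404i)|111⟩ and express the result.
(0.1019 - 0.3325i)|000⟩ + (-0.1019 + 0.3325i)|001⟩ + (-0.1019 + 0.3325i)|010⟩ + (0.1019 - 0.3325i)|011⟩ + (0.1361 + 0.3325i)|100⟩ + (-0.1361 - 0.3325i)|101⟩ + (-0.1361 - 0.3325i)|110⟩ + (0.1361 + 0.3325i)|111⟩

H⊗3 gives amp(|y⟩) = (1/2√2) Σ_x (−1)^(x·y) amp(|x⟩), where x·y is the number of positions in which both x and y have a 1.
|000⟩: (0.3366 + (-0.04837 - 0.9404i))/(2√2) = (0.1019 - 0.3325i)
|001⟩: (-0.3366 - (-0.04837 - 0.9404i))/(2√2) = (-0.1019 + 0.3325i)
|010⟩: (-0.3366 - (-0.04837 - 0.9404i))/(2√2) = (-0.1019 + 0.3325i)
|011⟩: (0.3366 + (-0.04837 - 0.9404i))/(2√2) = (0.1019 - 0.3325i)
|100⟩: (0.3366 - (-0.04837 - 0.9404i))/(2√2) = (0.1361 + 0.3325i)
|101⟩: (-0.3366 + (-0.04837 - 0.9404i))/(2√2) = (-0.1361 - 0.3325i)
|110⟩: (-0.3366 + (-0.04837 - 0.9404i))/(2√2) = (-0.1361 - 0.3325i)
|111⟩: (0.3366 - (-0.04837 - 0.9404i))/(2√2) = (0.1361 + 0.3325i)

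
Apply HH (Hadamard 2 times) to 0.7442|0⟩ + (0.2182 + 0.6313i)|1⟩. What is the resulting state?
0.7442|0⟩ + (0.2182 + 0.6313i)|1⟩

H² = I, so an even number of Hadamards cancels: H^2 = I and the state is unchanged.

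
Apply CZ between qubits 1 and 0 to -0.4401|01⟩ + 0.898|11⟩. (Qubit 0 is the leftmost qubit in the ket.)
-0.4401|01⟩ - 0.898|11⟩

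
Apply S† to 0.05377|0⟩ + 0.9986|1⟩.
0.05377|0⟩ - 0.9986i|1⟩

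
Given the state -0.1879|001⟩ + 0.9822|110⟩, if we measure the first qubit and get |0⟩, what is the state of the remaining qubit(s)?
-|01⟩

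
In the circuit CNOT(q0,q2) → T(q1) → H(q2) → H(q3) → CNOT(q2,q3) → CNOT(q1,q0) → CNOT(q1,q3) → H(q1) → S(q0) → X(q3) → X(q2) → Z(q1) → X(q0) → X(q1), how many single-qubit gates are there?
10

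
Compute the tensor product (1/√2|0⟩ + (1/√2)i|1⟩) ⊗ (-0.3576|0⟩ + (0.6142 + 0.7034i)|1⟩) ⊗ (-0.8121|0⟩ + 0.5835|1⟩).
0.2053|000⟩ - 0.1475|001⟩ + (-0.3527 - 0.4039i)|010⟩ + (0.2534 + 0.2902i)|011⟩ + 0.2053i|100⟩ - 0.1475i|101⟩ + (0.4039 - 0.3527i)|110⟩ + (-0.2902 + 0.2534i)|111⟩

amp(|b₁b₂…⟩) = product of the factor amplitudes for bits b₁, b₂, …; only kets whose every factor amplitude is nonzero survive.
|000⟩: (1/√2)(-0.3576)(-0.8121) = 0.2053
|001⟩: (1/√2)(-0.3576)(0.5835) = -0.1475
|010⟩: (1/√2)(0.6142 + 0.7034i)(-0.8121) = (-0.3527 - 0.4039i)
|011⟩: (1/√2)(0.6142 + 0.7034i)(0.5835) = (0.2534 + 0.2902i)
|100⟩: ((1/√2)i)(-0.3576)(-0.8121) = 0.2053i
|101⟩: ((1/√2)i)(-0.3576)(0.5835) = -0.1475i
|110⟩: ((1/√2)i)(0.6142 + 0.7034i)(-0.8121) = (0.4039 - 0.3527i)
|111⟩: ((1/√2)i)(0.6142 + 0.7034i)(0.5835) = (-0.2902 + 0.2534i)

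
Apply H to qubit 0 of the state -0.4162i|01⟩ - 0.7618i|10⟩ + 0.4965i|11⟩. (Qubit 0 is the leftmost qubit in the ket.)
-0.5387i|00⟩ + 0.05678i|01⟩ + 0.5387i|10⟩ - 0.6454i|11⟩

H on qubit 0 mixes each pair of kets that differ only in qubit 0: amplitudes (a, b) of (|…0…⟩, |…1…⟩) become ((a + b)/√2, (a − b)/√2). Kets absent from the input have amplitude 0.
(|00⟩, |10⟩): (a, b) = (0, -0.7618i) → (-0.5387i, 0.5387i)
(|01⟩, |11⟩): (a, b) = (-0.4162i, 0.4965i) → (0.05678i, -0.6454i)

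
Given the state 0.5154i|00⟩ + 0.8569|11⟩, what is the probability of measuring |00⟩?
0.2656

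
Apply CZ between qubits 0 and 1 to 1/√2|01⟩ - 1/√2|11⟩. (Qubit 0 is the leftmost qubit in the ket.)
1/√2|01⟩ + 1/√2|11⟩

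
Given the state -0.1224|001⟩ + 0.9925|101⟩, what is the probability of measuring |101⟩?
0.9851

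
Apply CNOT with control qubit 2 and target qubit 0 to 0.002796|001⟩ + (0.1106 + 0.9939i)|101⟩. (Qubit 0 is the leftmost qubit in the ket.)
(0.1106 + 0.9939i)|001⟩ + 0.002796|101⟩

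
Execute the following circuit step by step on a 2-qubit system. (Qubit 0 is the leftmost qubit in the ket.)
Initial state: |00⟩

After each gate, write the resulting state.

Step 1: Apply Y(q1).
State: i|01⟩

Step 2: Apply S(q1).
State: -|01⟩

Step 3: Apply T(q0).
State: -|01⟩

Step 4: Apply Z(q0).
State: -|01⟩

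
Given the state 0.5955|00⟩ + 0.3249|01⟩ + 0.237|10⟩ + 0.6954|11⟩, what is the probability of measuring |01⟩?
0.1056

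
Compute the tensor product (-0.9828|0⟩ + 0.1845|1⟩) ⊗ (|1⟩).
-0.9828|01⟩ + 0.1845|11⟩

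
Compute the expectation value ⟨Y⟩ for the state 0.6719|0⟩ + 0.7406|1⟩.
0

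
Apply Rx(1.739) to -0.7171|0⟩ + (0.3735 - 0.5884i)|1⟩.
(-0.9122 - 0.2854i)|0⟩ + (0.241 + 0.1682i)|1⟩

Rx(1.739) = [[cos(θ/2), −i·sin(θ/2)], [−i·sin(θ/2), cos(θ/2)]]; θ = 1.739, cos(θ/2) ≈ 0.645209, sin(θ/2) ≈ 0.764006.
With a = amp(|0⟩) = -0.7171 and b = amp(|1⟩) = (0.3735 - 0.5884i):
new amp(|0⟩) = (0.645209)·a + (-0.764006i)·b = (-0.9122 - 0.2854i)
new amp(|1⟩) = (-0.764006i)·a + (0.645209)·b = (0.241 + 0.1682i)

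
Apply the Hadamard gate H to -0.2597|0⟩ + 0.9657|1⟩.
0.4992|0⟩ - 0.8665|1⟩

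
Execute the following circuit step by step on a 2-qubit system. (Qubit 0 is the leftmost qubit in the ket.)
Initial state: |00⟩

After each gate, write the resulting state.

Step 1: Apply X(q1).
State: |01⟩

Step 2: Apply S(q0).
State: |01⟩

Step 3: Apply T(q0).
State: |01⟩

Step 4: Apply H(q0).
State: 1/√2|01⟩ + 1/√2|11⟩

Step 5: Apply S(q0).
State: 1/√2|01⟩ + (1/√2)i|11⟩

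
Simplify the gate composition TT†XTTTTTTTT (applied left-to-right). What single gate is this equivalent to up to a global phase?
X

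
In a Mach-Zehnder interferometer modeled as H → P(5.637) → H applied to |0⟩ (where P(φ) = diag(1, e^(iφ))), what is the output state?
(0.8992 - 0.3011i)|0⟩ + (0.1008 + 0.3011i)|1⟩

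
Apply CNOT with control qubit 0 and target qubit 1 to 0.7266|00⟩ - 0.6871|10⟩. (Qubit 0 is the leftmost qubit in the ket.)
0.7266|00⟩ - 0.6871|11⟩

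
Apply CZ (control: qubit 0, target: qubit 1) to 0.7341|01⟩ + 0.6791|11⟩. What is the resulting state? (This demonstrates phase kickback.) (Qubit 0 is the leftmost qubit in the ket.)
0.7341|01⟩ - 0.6791|11⟩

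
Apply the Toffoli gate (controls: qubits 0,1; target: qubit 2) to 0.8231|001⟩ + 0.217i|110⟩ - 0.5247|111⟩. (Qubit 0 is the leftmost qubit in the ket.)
0.8231|001⟩ - 0.5247|110⟩ + 0.217i|111⟩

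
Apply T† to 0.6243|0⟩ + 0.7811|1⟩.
0.6243|0⟩ + (0.5523 - 0.5523i)|1⟩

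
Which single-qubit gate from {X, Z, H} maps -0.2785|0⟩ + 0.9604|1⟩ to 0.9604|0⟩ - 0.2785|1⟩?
X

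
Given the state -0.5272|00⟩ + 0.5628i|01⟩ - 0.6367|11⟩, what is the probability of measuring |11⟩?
0.4054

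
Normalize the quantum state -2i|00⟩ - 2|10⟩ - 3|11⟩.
-0.4851i|00⟩ - 0.4851|10⟩ - 0.7276|11⟩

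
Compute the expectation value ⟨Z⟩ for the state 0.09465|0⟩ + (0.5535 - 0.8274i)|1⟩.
-0.982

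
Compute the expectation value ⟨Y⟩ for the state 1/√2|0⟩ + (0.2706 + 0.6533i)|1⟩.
0.9239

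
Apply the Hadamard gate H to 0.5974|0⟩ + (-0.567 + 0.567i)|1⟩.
(0.0215 + 0.4009i)|0⟩ + (0.8234 - 0.4009i)|1⟩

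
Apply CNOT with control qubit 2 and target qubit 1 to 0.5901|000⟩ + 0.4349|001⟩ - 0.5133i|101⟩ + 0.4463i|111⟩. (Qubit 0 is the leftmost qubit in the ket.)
0.5901|000⟩ + 0.4349|011⟩ + 0.4463i|101⟩ - 0.5133i|111⟩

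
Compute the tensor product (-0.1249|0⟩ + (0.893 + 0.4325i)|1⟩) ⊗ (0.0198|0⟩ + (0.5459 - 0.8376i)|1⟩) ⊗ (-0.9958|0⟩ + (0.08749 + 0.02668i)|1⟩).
0.002463|000⟩ + (-0.0002164 - 0.00006598i)|001⟩ + (0.0679 - 0.1042i)|010⟩ + (-0.008756 + 0.007334i)|011⟩ + (-0.01761 - 0.008528i)|100⟩ + (0.001318 + 0.001221i)|101⟩ + (-0.8462 + 0.5097i)|110⟩ + (0.088 - 0.02211i)|111⟩

amp(|b₁b₂…⟩) = product of the factor amplitudes for bits b₁, b₂, …; only kets whose every factor amplitude is nonzero survive.
|000⟩: (-0.1249)(0.0198)(-0.9958) = 0.002463
|001⟩: (-0.1249)(0.0198)(0.08749 + 0.02668i) = (-0.0002164 - 0.00006598i)
|010⟩: (-0.1249)(0.5459 - 0.8376i)(-0.9958) = (0.0679 - 0.1042i)
|011⟩: (-0.1249)(0.5459 - 0.8376i)(0.08749 + 0.02668i) = (-0.008756 + 0.007334i)
|100⟩: (0.893 + 0.4325i)(0.0198)(-0.9958) = (-0.01761 - 0.008528i)
|101⟩: (0.893 + 0.4325i)(0.0198)(0.08749 + 0.02668i) = (0.001318 + 0.001221i)
|110⟩: (0.893 + 0.4325i)(0.5459 - 0.8376i)(-0.9958) = (-0.8462 + 0.5097i)
|111⟩: (0.893 + 0.4325i)(0.5459 - 0.8376i)(0.08749 + 0.02668i) = (0.088 - 0.02211i)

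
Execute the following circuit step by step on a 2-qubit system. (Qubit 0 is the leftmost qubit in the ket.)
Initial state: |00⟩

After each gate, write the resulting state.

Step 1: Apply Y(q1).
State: i|01⟩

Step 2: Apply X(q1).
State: i|00⟩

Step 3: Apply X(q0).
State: i|10⟩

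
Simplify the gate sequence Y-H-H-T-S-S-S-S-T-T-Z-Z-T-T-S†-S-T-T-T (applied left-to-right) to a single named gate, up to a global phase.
Y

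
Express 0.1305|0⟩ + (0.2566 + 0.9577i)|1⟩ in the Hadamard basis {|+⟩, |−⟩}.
(0.2737 + 0.6772i)|+⟩ + (-0.08917 - 0.6772i)|−⟩

With |ψ⟩ = α|0⟩ + β|1⟩, the Hadamard-basis coefficients are ⟨+|ψ⟩ = (α + β)/√2 and ⟨−|ψ⟩ = (α − β)/√2.
Here α = 0.1305, β = (0.2566 + 0.9577i): (α + β)/√2 = (0.2737 + 0.6772i), (α − β)/√2 = (-0.08917 - 0.6772i).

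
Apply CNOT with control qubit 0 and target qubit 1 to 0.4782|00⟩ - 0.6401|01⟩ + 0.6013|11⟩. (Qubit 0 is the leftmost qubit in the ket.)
0.4782|00⟩ - 0.6401|01⟩ + 0.6013|10⟩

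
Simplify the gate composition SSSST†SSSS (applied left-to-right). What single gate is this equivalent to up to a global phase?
T†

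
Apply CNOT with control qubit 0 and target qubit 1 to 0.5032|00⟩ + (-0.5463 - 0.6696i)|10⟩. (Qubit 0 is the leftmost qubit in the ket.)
0.5032|00⟩ + (-0.5463 - 0.6696i)|11⟩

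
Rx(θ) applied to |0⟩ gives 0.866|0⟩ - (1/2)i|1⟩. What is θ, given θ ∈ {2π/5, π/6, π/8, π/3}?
π/3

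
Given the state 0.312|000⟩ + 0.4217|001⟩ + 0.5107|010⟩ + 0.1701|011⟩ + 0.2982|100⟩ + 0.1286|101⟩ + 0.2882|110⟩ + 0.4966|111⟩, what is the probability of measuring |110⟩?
0.08306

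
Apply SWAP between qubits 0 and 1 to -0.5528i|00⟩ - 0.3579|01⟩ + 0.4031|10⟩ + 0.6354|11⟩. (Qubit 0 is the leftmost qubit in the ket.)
-0.5528i|00⟩ + 0.4031|01⟩ - 0.3579|10⟩ + 0.6354|11⟩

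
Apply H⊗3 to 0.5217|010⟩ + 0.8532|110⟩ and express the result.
0.4861|000⟩ + 0.4861|001⟩ - 0.4861|010⟩ - 0.4861|011⟩ - 0.1172|100⟩ - 0.1172|101⟩ + 0.1172|110⟩ + 0.1172|111⟩

H⊗3 gives amp(|y⟩) = (1/2√2) Σ_x (−1)^(x·y) amp(|x⟩), where x·y is the number of positions in which both x and y have a 1.
|000⟩: (0.5217 + 0.8532)/(2√2) = 0.4861
|001⟩: (0.5217 + 0.8532)/(2√2) = 0.4861
|010⟩: (-0.5217 - 0.8532)/(2√2) = -0.4861
|011⟩: (-0.5217 - 0.8532)/(2√2) = -0.4861
|100⟩: (0.5217 - 0.8532)/(2√2) = -0.1172
|101⟩: (0.5217 - 0.8532)/(2√2) = -0.1172
|110⟩: (-0.5217 + 0.8532)/(2√2) = 0.1172
|111⟩: (-0.5217 + 0.8532)/(2√2) = 0.1172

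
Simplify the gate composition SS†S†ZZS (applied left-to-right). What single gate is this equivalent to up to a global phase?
I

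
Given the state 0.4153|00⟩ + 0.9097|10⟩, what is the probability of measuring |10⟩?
0.8276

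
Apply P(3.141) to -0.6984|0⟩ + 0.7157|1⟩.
-0.6984|0⟩ + (-0.7157 + 0.0004242i)|1⟩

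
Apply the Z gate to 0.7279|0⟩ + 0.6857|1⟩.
0.7279|0⟩ - 0.6857|1⟩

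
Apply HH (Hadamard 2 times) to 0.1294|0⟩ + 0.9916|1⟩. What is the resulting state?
0.1294|0⟩ + 0.9916|1⟩

H² = I, so an even number of Hadamards cancels: H^2 = I and the state is unchanged.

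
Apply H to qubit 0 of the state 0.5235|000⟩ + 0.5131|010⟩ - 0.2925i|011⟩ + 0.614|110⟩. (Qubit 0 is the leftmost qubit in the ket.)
0.3702|000⟩ + 0.797|010⟩ - 0.2068i|011⟩ + 0.3702|100⟩ - 0.07135|110⟩ - 0.2068i|111⟩

H on qubit 0 mixes each pair of kets that differ only in qubit 0: amplitudes (a, b) of (|…0…⟩, |…1…⟩) become ((a + b)/√2, (a − b)/√2). Kets absent from the input have amplitude 0.
(|000⟩, |100⟩): (a, b) = (0.5235, 0) → (0.3702, 0.3702)
(|010⟩, |110⟩): (a, b) = (0.5131, 0.614) → (0.797, -0.07135)
(|011⟩, |111⟩): (a, b) = (-0.2925i, 0) → (-0.2068i, -0.2068i)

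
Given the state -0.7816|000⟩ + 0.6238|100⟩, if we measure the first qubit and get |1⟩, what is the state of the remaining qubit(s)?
|00⟩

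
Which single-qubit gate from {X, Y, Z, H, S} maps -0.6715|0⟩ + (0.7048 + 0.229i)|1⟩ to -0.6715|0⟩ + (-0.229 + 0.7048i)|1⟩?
S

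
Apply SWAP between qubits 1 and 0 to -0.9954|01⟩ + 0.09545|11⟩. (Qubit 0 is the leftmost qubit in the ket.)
-0.9954|10⟩ + 0.09545|11⟩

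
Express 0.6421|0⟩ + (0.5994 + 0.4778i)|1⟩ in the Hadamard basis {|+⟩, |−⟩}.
(0.8779 + 0.3379i)|+⟩ + (0.03019 - 0.3379i)|−⟩

With |ψ⟩ = α|0⟩ + β|1⟩, the Hadamard-basis coefficients are ⟨+|ψ⟩ = (α + β)/√2 and ⟨−|ψ⟩ = (α − β)/√2.
Here α = 0.6421, β = (0.5994 + 0.4778i): (α + β)/√2 = (0.8779 + 0.3379i), (α − β)/√2 = (0.03019 - 0.3379i).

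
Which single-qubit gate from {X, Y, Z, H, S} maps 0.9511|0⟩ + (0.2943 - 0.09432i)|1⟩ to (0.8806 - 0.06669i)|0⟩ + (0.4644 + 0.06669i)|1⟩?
H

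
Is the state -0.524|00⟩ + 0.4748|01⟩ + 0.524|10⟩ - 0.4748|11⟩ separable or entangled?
Separable

Writing the state as a|00⟩ + b|01⟩ + c|10⟩ + d|11⟩, it is a product state iff ad − bc = 0.
Here (a, b, c, d) = (-0.524, 0.4748, 0.524, -0.4748): ad − bc = (-0.524)(-0.4748) − (0.4748)(0.524) = 0, so the state is separable.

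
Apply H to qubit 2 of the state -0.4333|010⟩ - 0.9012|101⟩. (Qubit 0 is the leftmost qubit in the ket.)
-0.3064|010⟩ - 0.3064|011⟩ - 0.6372|100⟩ + 0.6372|101⟩

H on qubit 2 mixes each pair of kets that differ only in qubit 2: amplitudes (a, b) of (|…0…⟩, |…1…⟩) become ((a + b)/√2, (a − b)/√2). Kets absent from the input have amplitude 0.
(|010⟩, |011⟩): (a, b) = (-0.4333, 0) → (-0.3064, -0.3064)
(|100⟩, |101⟩): (a, b) = (0, -0.9012) → (-0.6372, 0.6372)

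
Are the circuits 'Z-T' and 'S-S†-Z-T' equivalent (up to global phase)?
Yes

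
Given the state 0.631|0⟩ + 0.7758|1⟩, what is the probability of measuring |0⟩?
0.3982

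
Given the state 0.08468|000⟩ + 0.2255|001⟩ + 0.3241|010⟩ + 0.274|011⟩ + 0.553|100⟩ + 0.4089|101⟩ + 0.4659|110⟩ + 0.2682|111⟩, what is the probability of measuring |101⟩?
0.1672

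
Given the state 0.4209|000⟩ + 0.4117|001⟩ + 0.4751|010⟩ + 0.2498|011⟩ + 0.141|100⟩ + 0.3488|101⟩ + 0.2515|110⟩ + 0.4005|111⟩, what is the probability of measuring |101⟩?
0.1217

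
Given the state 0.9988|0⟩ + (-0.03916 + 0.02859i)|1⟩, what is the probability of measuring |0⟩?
0.9976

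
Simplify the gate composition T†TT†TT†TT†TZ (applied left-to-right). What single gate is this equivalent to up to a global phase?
Z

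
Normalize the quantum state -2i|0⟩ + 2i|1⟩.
-(1/√2)i|0⟩ + (1/√2)i|1⟩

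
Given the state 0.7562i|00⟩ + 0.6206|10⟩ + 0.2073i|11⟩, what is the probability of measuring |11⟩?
0.04297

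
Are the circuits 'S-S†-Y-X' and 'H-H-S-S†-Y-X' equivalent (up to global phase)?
Yes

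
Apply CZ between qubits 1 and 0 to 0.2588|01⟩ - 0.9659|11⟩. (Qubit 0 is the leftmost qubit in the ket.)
0.2588|01⟩ + 0.9659|11⟩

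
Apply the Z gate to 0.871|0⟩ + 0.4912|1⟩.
0.871|0⟩ - 0.4912|1⟩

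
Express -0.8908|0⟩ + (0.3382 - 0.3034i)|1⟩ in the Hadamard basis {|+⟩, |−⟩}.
(-0.3907 - 0.2145i)|+⟩ + (-0.869 + 0.2145i)|−⟩

With |ψ⟩ = α|0⟩ + β|1⟩, the Hadamard-basis coefficients are ⟨+|ψ⟩ = (α + β)/√2 and ⟨−|ψ⟩ = (α − β)/√2.
Here α = -0.8908, β = (0.3382 - 0.3034i): (α + β)/√2 = (-0.3907 - 0.2145i), (α − β)/√2 = (-0.869 + 0.2145i).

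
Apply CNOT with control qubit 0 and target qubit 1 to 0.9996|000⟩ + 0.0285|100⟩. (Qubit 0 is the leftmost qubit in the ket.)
0.9996|000⟩ + 0.0285|110⟩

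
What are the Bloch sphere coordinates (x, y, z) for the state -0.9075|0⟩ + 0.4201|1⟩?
(-0.7625, 0, 0.6471)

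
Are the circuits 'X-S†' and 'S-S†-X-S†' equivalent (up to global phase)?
Yes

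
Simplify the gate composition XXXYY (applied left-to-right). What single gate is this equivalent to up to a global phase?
X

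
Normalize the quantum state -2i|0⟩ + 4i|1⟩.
-(1/√5)i|0⟩ + 0.8944i|1⟩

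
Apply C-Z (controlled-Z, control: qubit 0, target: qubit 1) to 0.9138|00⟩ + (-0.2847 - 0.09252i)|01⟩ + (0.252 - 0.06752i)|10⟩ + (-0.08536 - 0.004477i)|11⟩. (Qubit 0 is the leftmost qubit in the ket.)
0.9138|00⟩ + (-0.2847 - 0.09252i)|01⟩ + (0.252 - 0.06752i)|10⟩ + (0.08536 + 0.004477i)|11⟩

C-Z leaves the control-|0⟩ kets |00⟩, |01⟩ unchanged and applies Z to qubit 1 on the control-|1⟩ pair (|10⟩, |11⟩).
Z = [[1, 0], [0, -1]].
With a = amp(|10⟩) = (0.252 - 0.06752i) and b = amp(|11⟩) = (-0.08536 - 0.004477i):
new amp(|10⟩) = (1)·a = (0.252 - 0.06752i)
new amp(|11⟩) = (-1)·b = (0.08536 + 0.004477i)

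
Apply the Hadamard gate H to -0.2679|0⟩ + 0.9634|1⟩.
0.4918|0⟩ - 0.8707|1⟩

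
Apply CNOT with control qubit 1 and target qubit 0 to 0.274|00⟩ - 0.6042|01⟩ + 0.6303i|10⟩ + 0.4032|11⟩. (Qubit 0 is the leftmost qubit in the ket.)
0.274|00⟩ + 0.4032|01⟩ + 0.6303i|10⟩ - 0.6042|11⟩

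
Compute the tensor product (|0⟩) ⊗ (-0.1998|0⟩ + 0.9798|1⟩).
-0.1998|00⟩ + 0.9798|01⟩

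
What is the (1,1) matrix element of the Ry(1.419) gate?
0.7587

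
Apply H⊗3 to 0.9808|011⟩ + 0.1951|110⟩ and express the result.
0.4157|000⟩ - 0.2778|001⟩ - 0.4157|010⟩ + 0.2778|011⟩ + 0.2778|100⟩ - 0.4157|101⟩ - 0.2778|110⟩ + 0.4157|111⟩

H⊗3 gives amp(|y⟩) = (1/2√2) Σ_x (−1)^(x·y) amp(|x⟩), where x·y is the number of positions in which both x and y have a 1.
|000⟩: (0.9808 + 0.1951)/(2√2) = 0.4157
|001⟩: (-0.9808 + 0.1951)/(2√2) = -0.2778
|010⟩: (-0.9808 - 0.1951)/(2√2) = -0.4157
|011⟩: (0.9808 - 0.1951)/(2√2) = 0.2778
|100⟩: (0.9808 - 0.1951)/(2√2) = 0.2778
|101⟩: (-0.9808 - 0.1951)/(2√2) = -0.4157
|110⟩: (-0.9808 + 0.1951)/(2√2) = -0.2778
|111⟩: (0.9808 + 0.1951)/(2√2) = 0.4157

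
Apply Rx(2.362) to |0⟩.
0.38|0⟩ - 0.925i|1⟩

Rx(2.362) = [[cos(θ/2), −i·sin(θ/2)], [−i·sin(θ/2), cos(θ/2)]]; θ = 2.362, cos(θ/2) ≈ 0.38, sin(θ/2) ≈ 0.924986.
With a = amp(|0⟩) = 1 and b = amp(|1⟩) = 0:
new amp(|0⟩) = (0.38)·a + (-0.924986i)·b = 0.38
new amp(|1⟩) = (-0.924986i)·a + (0.38)·b = -0.925i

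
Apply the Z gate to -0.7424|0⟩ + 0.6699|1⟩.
-0.7424|0⟩ - 0.6699|1⟩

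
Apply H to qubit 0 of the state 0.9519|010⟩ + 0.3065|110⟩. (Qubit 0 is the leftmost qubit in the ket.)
0.8898|010⟩ + 0.4564|110⟩

H on qubit 0 mixes each pair of kets that differ only in qubit 0: amplitudes (a, b) of (|…0…⟩, |…1…⟩) become ((a + b)/√2, (a − b)/√2). Kets absent from the input have amplitude 0.
(|010⟩, |110⟩): (a, b) = (0.9519, 0.3065) → (0.8898, 0.4564)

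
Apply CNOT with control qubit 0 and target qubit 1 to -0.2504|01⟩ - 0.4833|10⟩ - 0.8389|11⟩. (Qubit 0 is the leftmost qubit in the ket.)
-0.2504|01⟩ - 0.8389|10⟩ - 0.4833|11⟩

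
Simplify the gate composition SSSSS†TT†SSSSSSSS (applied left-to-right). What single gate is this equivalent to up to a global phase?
S†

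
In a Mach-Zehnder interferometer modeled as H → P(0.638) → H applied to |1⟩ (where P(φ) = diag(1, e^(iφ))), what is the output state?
(0.09836 - 0.2978i)|0⟩ + (0.9016 + 0.2978i)|1⟩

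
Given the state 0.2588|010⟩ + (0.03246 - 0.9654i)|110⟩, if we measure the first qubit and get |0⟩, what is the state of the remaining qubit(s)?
|10⟩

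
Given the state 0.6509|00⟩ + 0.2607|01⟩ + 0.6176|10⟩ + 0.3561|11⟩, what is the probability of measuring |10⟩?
0.3814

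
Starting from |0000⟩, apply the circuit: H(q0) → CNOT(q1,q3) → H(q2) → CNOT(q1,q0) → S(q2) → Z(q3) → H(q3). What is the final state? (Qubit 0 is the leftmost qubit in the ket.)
1/√8|0000⟩ + 1/√8|0001⟩ + (1/√8)i|0010⟩ + (1/√8)i|0011⟩ + 1/√8|1000⟩ + 1/√8|1001⟩ + (1/√8)i|1010⟩ + (1/√8)i|1011⟩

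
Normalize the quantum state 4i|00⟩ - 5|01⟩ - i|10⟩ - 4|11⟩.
0.5252i|00⟩ - 0.6565|01⟩ - 0.1313i|10⟩ - 0.5252|11⟩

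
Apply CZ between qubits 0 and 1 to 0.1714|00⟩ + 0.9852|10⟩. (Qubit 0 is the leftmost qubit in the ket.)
0.1714|00⟩ + 0.9852|10⟩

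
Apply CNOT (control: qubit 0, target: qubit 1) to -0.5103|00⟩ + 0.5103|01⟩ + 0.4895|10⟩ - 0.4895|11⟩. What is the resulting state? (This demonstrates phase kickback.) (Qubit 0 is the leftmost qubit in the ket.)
-0.5103|00⟩ + 0.5103|01⟩ - 0.4895|10⟩ + 0.4895|11⟩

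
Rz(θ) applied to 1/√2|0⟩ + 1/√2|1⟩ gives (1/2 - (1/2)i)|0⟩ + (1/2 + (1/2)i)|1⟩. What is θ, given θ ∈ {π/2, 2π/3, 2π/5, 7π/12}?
π/2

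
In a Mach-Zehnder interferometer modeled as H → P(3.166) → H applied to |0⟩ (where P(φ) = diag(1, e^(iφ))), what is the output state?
(0.0001489 - 0.0122i)|0⟩ + (0.9999 + 0.0122i)|1⟩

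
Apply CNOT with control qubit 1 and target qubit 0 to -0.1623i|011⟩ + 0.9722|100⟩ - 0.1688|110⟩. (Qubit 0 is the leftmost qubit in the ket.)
-0.1688|010⟩ + 0.9722|100⟩ - 0.1623i|111⟩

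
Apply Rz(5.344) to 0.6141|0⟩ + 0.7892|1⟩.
(-0.5476 - 0.2779i)|0⟩ + (-0.7038 + 0.3571i)|1⟩

Rz(5.344) = [[e^(−iθ/2), 0], [0, e^(iθ/2)]] with e^(±iθ/2) = cos(θ/2) ± i·sin(θ/2); θ = 5.344, cos(θ/2) ≈ -0.891753, sin(θ/2) ≈ 0.452523.
With a = amp(|0⟩) = 0.6141 and b = amp(|1⟩) = 0.7892:
new amp(|0⟩) = (-0.891753 - 0.452523i)·a = (-0.5476 - 0.2779i)
new amp(|1⟩) = (-0.891753 + 0.452523i)·b = (-0.7038 + 0.3571i)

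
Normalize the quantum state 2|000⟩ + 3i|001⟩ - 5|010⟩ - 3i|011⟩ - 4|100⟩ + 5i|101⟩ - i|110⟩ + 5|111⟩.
0.1873|000⟩ + 0.281i|001⟩ - 0.4683|010⟩ - 0.281i|011⟩ - 0.3746|100⟩ + 0.4683i|101⟩ - 0.09366i|110⟩ + 0.4683|111⟩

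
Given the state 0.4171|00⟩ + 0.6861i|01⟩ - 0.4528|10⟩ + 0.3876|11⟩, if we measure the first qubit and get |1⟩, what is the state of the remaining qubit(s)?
-0.7597|0⟩ + 0.6503|1⟩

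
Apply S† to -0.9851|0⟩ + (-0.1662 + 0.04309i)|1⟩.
-0.9851|0⟩ + (0.04309 + 0.1662i)|1⟩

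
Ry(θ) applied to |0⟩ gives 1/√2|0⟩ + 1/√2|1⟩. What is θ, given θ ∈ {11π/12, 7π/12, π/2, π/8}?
π/2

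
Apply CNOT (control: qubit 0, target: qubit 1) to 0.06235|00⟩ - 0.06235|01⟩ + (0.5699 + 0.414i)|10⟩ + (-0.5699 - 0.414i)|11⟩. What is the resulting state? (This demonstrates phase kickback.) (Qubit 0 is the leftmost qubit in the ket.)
0.06235|00⟩ - 0.06235|01⟩ + (-0.5699 - 0.414i)|10⟩ + (0.5699 + 0.414i)|11⟩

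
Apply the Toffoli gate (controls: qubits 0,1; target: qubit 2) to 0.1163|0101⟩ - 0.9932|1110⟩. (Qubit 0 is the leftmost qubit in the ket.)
0.1163|0101⟩ - 0.9932|1100⟩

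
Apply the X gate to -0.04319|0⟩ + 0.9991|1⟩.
0.9991|0⟩ - 0.04319|1⟩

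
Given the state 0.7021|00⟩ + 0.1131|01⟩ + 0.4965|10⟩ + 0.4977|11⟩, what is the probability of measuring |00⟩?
0.4929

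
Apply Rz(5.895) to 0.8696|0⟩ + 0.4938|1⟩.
(-0.8533 - 0.1677i)|0⟩ + (-0.4845 + 0.09524i)|1⟩

Rz(5.895) = [[e^(−iθ/2), 0], [0, e^(iθ/2)]] with e^(±iθ/2) = cos(θ/2) ± i·sin(θ/2); θ = 5.895, cos(θ/2) ≈ -0.981223, sin(θ/2) ≈ 0.192876.
With a = amp(|0⟩) = 0.8696 and b = amp(|1⟩) = 0.4938:
new amp(|0⟩) = (-0.981223 - 0.192876i)·a = (-0.8533 - 0.1677i)
new amp(|1⟩) = (-0.981223 + 0.192876i)·b = (-0.4845 + 0.09524i)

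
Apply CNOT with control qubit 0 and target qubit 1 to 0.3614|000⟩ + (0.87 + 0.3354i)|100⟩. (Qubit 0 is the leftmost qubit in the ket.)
0.3614|000⟩ + (0.87 + 0.3354i)|110⟩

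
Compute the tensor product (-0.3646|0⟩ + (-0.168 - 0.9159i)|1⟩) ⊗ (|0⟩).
-0.3646|00⟩ + (-0.168 - 0.9159i)|10⟩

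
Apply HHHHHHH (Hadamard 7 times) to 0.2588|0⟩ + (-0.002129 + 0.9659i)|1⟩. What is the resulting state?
(0.1815 + 0.683i)|0⟩ + (0.1845 - 0.683i)|1⟩

H² = I, so H^7 = H: a single Hadamard. With (a, b) = (0.2588, (-0.002129 + 0.9659i)), H gives ((a + b)/√2, (a − b)/√2) = ((0.1815 + 0.683i), (0.1845 - 0.683i)).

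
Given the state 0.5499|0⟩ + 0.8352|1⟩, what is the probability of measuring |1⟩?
0.6976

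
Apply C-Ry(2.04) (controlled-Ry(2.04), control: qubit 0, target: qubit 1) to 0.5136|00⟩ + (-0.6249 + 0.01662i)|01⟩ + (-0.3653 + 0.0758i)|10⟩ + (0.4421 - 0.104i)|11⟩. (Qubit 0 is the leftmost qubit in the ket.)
0.5136|00⟩ + (-0.6249 + 0.01662i)|01⟩ + (-0.5679 + 0.1283i)|10⟩ + (-0.07989 + 0.01016i)|11⟩

C-Ry(2.04) leaves the control-|0⟩ kets |00⟩, |01⟩ unchanged and applies Ry(2.04) to qubit 1 on the control-|1⟩ pair (|10⟩, |11⟩).
Ry(2.04) = [[cos(θ/2), −sin(θ/2)], [sin(θ/2), cos(θ/2)]]; θ = 2.04, cos(θ/2) ≈ 0.523366, sin(θ/2) ≈ 0.852108.
With a = amp(|10⟩) = (-0.3653 + 0.0758i) and b = amp(|11⟩) = (0.4421 - 0.104i):
new amp(|10⟩) = (0.523366)·a + (-0.852108)·b = (-0.5679 + 0.1283i)
new amp(|11⟩) = (0.852108)·a + (0.523366)·b = (-0.07989 + 0.01016i)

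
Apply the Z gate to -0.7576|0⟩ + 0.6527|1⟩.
-0.7576|0⟩ - 0.6527|1⟩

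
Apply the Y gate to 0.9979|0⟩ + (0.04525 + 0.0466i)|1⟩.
(0.0466 - 0.04525i)|0⟩ + 0.9979i|1⟩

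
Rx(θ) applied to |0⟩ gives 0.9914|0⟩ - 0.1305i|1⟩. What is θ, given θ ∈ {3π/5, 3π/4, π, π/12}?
π/12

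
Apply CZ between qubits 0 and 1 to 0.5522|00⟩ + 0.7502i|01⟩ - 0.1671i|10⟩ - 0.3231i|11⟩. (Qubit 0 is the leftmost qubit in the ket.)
0.5522|00⟩ + 0.7502i|01⟩ - 0.1671i|10⟩ + 0.3231i|11⟩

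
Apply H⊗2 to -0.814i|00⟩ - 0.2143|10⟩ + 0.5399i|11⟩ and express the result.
(-0.1072 - 0.1371i)|00⟩ + (-0.1072 - 0.677i)|01⟩ + (0.1072 - 0.677i)|10⟩ + (0.1072 - 0.1371i)|11⟩

H⊗2 gives amp(|y⟩) = (1/2) Σ_x (−1)^(x·y) amp(|x⟩), where x·y is the number of positions in which both x and y have a 1.
|00⟩: (-0.814i - 0.2143 + 0.5399i)/2 = (-0.1072 - 0.1371i)
|01⟩: (-0.814i - 0.2143 - 0.5399i)/2 = (-0.1072 - 0.677i)
|10⟩: (-0.814i + 0.2143 - 0.5399i)/2 = (0.1072 - 0.677i)
|11⟩: (-0.814i + 0.2143 + 0.5399i)/2 = (0.1072 - 0.1371i)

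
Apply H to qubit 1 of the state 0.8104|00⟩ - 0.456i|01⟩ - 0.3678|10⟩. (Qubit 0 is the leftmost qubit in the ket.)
(0.573 - 0.3224i)|00⟩ + (0.573 + 0.3224i)|01⟩ - 0.2601|10⟩ - 0.2601|11⟩

H on qubit 1 mixes each pair of kets that differ only in qubit 1: amplitudes (a, b) of (|…0…⟩, |…1…⟩) become ((a + b)/√2, (a − b)/√2). Kets absent from the input have amplitude 0.
(|00⟩, |01⟩): (a, b) = (0.8104, -0.456i) → ((0.573 - 0.3224i), (0.573 + 0.3224i))
(|10⟩, |11⟩): (a, b) = (-0.3678, 0) → (-0.2601, -0.2601)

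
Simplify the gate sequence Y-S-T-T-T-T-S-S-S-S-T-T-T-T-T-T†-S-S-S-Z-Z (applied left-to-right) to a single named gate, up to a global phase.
Y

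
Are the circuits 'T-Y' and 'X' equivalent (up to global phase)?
No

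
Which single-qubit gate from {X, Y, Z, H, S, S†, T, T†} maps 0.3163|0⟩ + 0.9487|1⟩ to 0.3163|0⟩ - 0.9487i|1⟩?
S†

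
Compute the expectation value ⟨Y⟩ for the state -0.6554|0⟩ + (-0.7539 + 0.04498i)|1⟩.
-0.05896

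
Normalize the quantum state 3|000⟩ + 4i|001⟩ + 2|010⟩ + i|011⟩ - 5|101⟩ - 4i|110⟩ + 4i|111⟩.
0.3216|000⟩ + 0.4288i|001⟩ + 0.2144|010⟩ + 0.1072i|011⟩ - 0.5361|101⟩ - 0.4288i|110⟩ + 0.4288i|111⟩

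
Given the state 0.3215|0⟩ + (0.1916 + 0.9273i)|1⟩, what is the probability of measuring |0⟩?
0.1034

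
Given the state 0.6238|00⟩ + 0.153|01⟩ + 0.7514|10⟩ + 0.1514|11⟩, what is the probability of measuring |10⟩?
0.5646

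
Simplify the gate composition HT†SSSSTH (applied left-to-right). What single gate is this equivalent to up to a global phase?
I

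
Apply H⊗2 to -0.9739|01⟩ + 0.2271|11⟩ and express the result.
-0.3734|00⟩ + 0.3734|01⟩ - 0.6005|10⟩ + 0.6005|11⟩

H⊗2 gives amp(|y⟩) = (1/2) Σ_x (−1)^(x·y) amp(|x⟩), where x·y is the number of positions in which both x and y have a 1.
|00⟩: (-0.9739 + 0.2271)/2 = -0.3734
|01⟩: (0.9739 - 0.2271)/2 = 0.3734
|10⟩: (-0.9739 - 0.2271)/2 = -0.6005
|11⟩: (0.9739 + 0.2271)/2 = 0.6005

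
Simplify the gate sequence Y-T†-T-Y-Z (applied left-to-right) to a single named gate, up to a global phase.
Z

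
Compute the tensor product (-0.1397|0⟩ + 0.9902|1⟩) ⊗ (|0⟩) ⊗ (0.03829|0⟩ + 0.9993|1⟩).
-0.005349|000⟩ - 0.1396|001⟩ + 0.03791|100⟩ + 0.9895|101⟩

amp(|b₁b₂…⟩) = product of the factor amplitudes for bits b₁, b₂, …; only kets whose every factor amplitude is nonzero survive.
|000⟩: (-0.1397)(1)(0.03829) = -0.005349
|001⟩: (-0.1397)(1)(0.9993) = -0.1396
|100⟩: (0.9902)(1)(0.03829) = 0.03791
|101⟩: (0.9902)(1)(0.9993) = 0.9895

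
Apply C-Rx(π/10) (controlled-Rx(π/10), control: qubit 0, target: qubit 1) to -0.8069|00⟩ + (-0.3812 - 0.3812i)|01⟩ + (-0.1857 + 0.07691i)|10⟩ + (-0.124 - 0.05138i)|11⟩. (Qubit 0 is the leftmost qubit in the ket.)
-0.8069|00⟩ + (-0.3812 - 0.3812i)|01⟩ + (-0.1915 + 0.09536i)|10⟩ + (-0.1104 - 0.0217i)|11⟩

C-Rx(π/10) leaves the control-|0⟩ kets |00⟩, |01⟩ unchanged and applies Rx(π/10) to qubit 1 on the control-|1⟩ pair (|10⟩, |11⟩).
Rx(π/10) = [[cos(θ/2), −i·sin(θ/2)], [−i·sin(θ/2), cos(θ/2)]]; θ = π/10, cos(θ/2) ≈ 0.987688, sin(θ/2) ≈ 0.156434.
With a = amp(|10⟩) = (-0.1857 + 0.07691i) and b = amp(|11⟩) = (-0.124 - 0.05138i):
new amp(|10⟩) = (0.987688)·a + (-0.156434i)·b = (-0.1915 + 0.09536i)
new amp(|11⟩) = (-0.156434i)·a + (0.987688)·b = (-0.1104 - 0.0217i)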